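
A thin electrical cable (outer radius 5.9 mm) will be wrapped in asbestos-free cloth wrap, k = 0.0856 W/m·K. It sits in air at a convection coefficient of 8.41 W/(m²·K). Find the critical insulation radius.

r_cr ≈ 10.2 mm

For a cylinder r_cr = k/h = 0.0856/8.41
r_cr = 10.2 mm; since the bare radius (5.9 mm) is below r_cr, adding a thin layer of insulation will *increase* heat loss.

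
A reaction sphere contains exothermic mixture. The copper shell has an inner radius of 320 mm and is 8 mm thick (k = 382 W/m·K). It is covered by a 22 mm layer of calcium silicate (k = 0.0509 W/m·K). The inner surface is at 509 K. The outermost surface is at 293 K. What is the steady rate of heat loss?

Each spherical layer contributes R = (1/r_i − 1/r_o)/(4πk):
R_copper shell = (1/0.32 − 1/0.328)/(4π×382) = 1.588×10^-5 K/W
R_calcium silicate = (1/0.328 − 1/0.35)/(4π×0.0509) = 0.2996 K/W
R_total = 0.2996 K/W
Q = ΔT/R_total = 216/0.2996

Q ≈ 721 W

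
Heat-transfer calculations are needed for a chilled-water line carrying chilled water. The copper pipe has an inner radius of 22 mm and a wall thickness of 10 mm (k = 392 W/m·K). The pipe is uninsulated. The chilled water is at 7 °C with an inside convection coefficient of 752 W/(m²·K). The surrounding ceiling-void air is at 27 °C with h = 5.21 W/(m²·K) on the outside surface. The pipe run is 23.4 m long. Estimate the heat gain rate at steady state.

Q ≈ 485 W

For a radial system each layer contributes R = ln(r_out/r_in)/(2πkL); films add R = 1/(hA).
R_inner film = 1/(h_i·2πr₁L) = 1/(752×2π×0.022×23.4) = 4.111×10^-4 K/W
R_copper pipe wall = ln(32/22)/(2π×392×23.4) = 6.501×10^-6 K/W
R_outer film = 1/(h_o·2πr_oL) = 1/(5.21×2π×0.032×23.4) = 0.0408 K/W
R_total = 0.04121 K/W
Q = ΔT/R_total = 20/0.04121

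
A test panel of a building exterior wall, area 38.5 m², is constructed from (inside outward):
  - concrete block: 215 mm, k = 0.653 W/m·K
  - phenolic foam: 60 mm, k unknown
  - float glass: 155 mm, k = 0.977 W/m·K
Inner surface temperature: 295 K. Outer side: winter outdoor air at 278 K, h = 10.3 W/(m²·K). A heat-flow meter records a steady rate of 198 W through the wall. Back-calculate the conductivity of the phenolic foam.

Series thermal resistances:
R_concrete block = L/(kA) = 0.215/(0.653×38.5) = 0.008552 K/W
R_float glass = L/(kA) = 0.155/(0.977×38.5) = 0.004121 K/W
R_outer film = 1/(h_o·A) = 1/(10.3×38.5) = 0.002522 K/W
Sum of known resistances R_other = 0.01519 K/W
Total R = ΔT/Q = 17/198 = 0.08586 K/W
R_phenolic foam = R_total − R_other = 0.07066 K/W
k = L/(R·A) = 0.06/(0.07066×38.5)

k ≈ 0.0221 W/(m·K)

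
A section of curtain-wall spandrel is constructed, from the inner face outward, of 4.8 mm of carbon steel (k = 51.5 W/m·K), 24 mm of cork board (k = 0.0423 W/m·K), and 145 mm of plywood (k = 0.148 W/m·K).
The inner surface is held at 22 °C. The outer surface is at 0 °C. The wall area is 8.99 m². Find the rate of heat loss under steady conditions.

Treating each layer as a thermal resistance in series:
R_carbon steel = L/(kA) = 0.0048/(51.5×8.99) = 1.037×10^-5 K/W
R_cork board = L/(kA) = 0.024/(0.0423×8.99) = 0.06311 K/W
R_plywood = L/(kA) = 0.145/(0.148×8.99) = 0.109 K/W
R_total = 0.1721 K/W
Q = ΔT / R_total = 22 / 0.1721

Q ≈ 128 W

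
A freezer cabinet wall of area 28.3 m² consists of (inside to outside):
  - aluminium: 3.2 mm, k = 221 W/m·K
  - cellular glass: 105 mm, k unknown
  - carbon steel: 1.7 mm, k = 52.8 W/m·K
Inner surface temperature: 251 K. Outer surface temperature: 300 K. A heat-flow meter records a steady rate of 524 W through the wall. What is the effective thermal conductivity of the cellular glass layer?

Thermal resistances in series:
R_aluminium = L/(kA) = 0.0032/(221×28.3) = 5.116×10^-7 K/W
R_carbon steel = L/(kA) = 0.0017/(52.8×28.3) = 1.138×10^-6 K/W
Sum of known resistances R_other = 1.649×10^-6 K/W
Total R = ΔT/Q = 49/524 = 0.09351 K/W
R_cellular glass = R_total − R_other = 0.09351 K/W
k = L/(R·A) = 0.105/(0.09351×28.3)

k ≈ 0.0397 W/(m·K)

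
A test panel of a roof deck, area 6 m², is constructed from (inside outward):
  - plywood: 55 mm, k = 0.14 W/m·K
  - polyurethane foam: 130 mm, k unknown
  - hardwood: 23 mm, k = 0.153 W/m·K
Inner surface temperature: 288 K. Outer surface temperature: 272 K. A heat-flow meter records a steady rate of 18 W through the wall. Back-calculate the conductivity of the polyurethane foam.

k ≈ 0.0271 W/(m·K)

Treating each layer as a thermal resistance in series:
R_plywood = L/(kA) = 0.055/(0.14×6) = 0.06548 K/W
R_hardwood = L/(kA) = 0.023/(0.153×6) = 0.02505 K/W
Sum of known resistances R_other = 0.09053 K/W
Total R = ΔT/Q = 16/18 = 0.8889 K/W
R_polyurethane foam = R_total − R_other = 0.7984 K/W
k = L/(R·A) = 0.13/(0.7984×6)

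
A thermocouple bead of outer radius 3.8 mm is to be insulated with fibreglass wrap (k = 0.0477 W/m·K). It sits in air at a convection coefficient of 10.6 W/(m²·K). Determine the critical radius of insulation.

r_cr ≈ 9 mm

For a sphere r_cr = 2k/h = 2×0.0477/10.6
r_cr = 9 mm; since the bare radius (3.8 mm) is below r_cr, adding a thin layer of insulation will *increase* heat loss.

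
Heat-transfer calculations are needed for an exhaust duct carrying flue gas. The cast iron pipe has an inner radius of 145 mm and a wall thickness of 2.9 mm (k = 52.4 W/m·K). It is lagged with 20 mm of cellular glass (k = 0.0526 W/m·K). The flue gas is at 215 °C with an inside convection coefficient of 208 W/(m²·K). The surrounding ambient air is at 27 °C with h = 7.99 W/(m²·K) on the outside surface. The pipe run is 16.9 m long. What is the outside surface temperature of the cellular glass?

T ≈ 70.9 °C

Radial resistances (cylindrical: R_cond = ln(r_o/r_i)/(2πkL), R_conv = 1/(h·2πrL)):
R_inner film = 1/(h_i·2πr₁L) = 1/(208×2π×0.145×16.9) = 3.122×10^-4 K/W
R_cast iron pipe wall = ln(147.9/145)/(2π×52.4×16.9) = 3.559×10^-6 K/W
R_cellular glass = ln(167.9/147.9)/(2π×0.0526×16.9) = 0.02271 K/W
R_outer film = 1/(h_o·2πr_oL) = 1/(7.99×2π×0.1679×16.9) = 0.00702 K/W
R_total = 0.03004 K/W
Q = ΔT/R_total = 188/0.03004
Q = 6260 W
T_interface = T_inner − Q·ΣR(inner→interface) = 215 − 6260×0.02302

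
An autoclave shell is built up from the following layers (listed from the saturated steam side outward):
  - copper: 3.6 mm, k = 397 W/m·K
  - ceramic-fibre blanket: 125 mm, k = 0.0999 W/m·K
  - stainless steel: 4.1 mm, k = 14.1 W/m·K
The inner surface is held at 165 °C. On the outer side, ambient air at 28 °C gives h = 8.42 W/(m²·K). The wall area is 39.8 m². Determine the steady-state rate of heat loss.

Q ≈ 3980 W

Series thermal resistances:
R_copper = L/(kA) = 0.0036/(397×39.8) = 2.278×10^-7 K/W
R_ceramic-fibre blanket = L/(kA) = 0.125/(0.0999×39.8) = 0.03144 K/W
R_stainless steel = L/(kA) = 0.0041/(14.1×39.8) = 7.306×10^-6 K/W
R_outer film = 1/(h_o·A) = 1/(8.42×39.8) = 0.002984 K/W
R_total = 0.03443 K/W
Q = ΔT / R_total = 137 / 0.03443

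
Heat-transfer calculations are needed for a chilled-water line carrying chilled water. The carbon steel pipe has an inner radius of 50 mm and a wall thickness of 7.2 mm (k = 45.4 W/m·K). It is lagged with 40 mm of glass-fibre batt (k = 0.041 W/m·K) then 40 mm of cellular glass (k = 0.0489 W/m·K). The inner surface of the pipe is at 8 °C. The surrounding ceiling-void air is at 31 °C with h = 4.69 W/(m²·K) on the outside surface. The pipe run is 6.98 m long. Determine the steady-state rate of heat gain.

Q ≈ 46.8 W

Cylindrical conduction, so R = ln(r₂/r₁)/(2πkL) per layer, in series:
R_carbon steel pipe wall = ln(57.2/50)/(2π×45.4×6.98) = 6.757×10^-5 K/W
R_glass-fibre batt = ln(97.2/57.2)/(2π×0.041×6.98) = 0.2949 K/W
R_cellular glass = ln(137.2/97.2)/(2π×0.0489×6.98) = 0.1607 K/W
R_outer film = 1/(h_o·2πr_oL) = 1/(4.69×2π×0.1372×6.98) = 0.03544 K/W
R_total = 0.4911 K/W
Q = ΔT/R_total = 23/0.4911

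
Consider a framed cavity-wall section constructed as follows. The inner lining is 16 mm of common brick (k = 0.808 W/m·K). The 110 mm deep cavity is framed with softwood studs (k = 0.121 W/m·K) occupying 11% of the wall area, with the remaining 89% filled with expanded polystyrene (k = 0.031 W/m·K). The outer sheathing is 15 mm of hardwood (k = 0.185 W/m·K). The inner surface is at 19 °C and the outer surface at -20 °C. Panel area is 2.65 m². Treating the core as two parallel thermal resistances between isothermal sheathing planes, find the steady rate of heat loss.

Sheathing layers in series; stud and cavity paths in parallel between them.
R_inner = 0.016/(0.808×2.65) = 0.007472 K/W
R_stud  = 0.11/(0.121×0.11×2.65) = 3.119 K/W
R_cav   = 0.11/(0.031×0.89×2.65) = 1.505 K/W
1/R_core = 1/R_stud + 1/R_cav → R_core = 1.015 K/W
R_outer = 0.015/(0.185×2.65) = 0.0306 K/W
R_total = 1.053 K/W
Q = ΔT/R_total = 39/1.053

Q ≈ 37 W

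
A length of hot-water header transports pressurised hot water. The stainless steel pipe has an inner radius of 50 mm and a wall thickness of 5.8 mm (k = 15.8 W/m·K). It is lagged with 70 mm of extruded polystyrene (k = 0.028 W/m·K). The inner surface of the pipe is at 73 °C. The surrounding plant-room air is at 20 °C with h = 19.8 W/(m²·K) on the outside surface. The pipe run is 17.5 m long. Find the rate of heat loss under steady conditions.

Treating each annulus and film as a series resistance:
R_stainless steel pipe wall = ln(55.8/50)/(2π×15.8×17.5) = 6.317×10^-5 K/W
R_extruded polystyrene = ln(125.8/55.8)/(2π×0.028×17.5) = 0.264 K/W
R_outer film = 1/(h_o·2πr_oL) = 1/(19.8×2π×0.1258×17.5) = 0.003651 K/W
R_total = 0.2678 K/W
Q = ΔT/R_total = 53/0.2678

Q ≈ 198 W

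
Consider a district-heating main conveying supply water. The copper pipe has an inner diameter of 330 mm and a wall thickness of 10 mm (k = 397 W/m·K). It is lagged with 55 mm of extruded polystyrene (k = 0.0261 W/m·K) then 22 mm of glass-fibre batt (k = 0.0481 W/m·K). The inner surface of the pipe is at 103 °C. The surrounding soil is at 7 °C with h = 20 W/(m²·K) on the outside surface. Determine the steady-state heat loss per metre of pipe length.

Cylindrical conduction, so R = ln(r₂/r₁)/(2πkL) per layer, in series:
R_copper pipe wall = ln(175/165)/(2π×397×1) = 2.359×10^-5 K/W
R_extruded polystyrene = ln(230/175)/(2π×0.0261×1) = 1.667 K/W
R_glass-fibre batt = ln(252/230)/(2π×0.0481×1) = 0.3023 K/W
R_outer film = 1/(h_o·2πr_oL) = 1/(20×2π×0.252×1) = 0.03158 K/W
R_total = 2 K/W
Q = ΔT/R_total = 96/2

q′ ≈ 48 W/m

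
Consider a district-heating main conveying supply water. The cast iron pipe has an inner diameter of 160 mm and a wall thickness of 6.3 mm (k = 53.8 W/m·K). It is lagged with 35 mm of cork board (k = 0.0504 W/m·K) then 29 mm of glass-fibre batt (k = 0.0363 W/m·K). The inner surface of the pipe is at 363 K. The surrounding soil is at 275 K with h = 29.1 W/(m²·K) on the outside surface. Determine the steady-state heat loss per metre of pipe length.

Radial resistances (cylindrical: R_cond = ln(r_o/r_i)/(2πkL), R_conv = 1/(h·2πrL)):
R_cast iron pipe wall = ln(86.3/80)/(2π×53.8×1) = 2.242×10^-4 K/W
R_cork board = ln(121.3/86.3)/(2π×0.0504×1) = 1.075 K/W
R_glass-fibre batt = ln(150.3/121.3)/(2π×0.0363×1) = 0.9399 K/W
R_outer film = 1/(h_o·2πr_oL) = 1/(29.1×2π×0.1503×1) = 0.03639 K/W
R_total = 2.052 K/W
Q = ΔT/R_total = 88/2.052

q′ ≈ 42.9 W/m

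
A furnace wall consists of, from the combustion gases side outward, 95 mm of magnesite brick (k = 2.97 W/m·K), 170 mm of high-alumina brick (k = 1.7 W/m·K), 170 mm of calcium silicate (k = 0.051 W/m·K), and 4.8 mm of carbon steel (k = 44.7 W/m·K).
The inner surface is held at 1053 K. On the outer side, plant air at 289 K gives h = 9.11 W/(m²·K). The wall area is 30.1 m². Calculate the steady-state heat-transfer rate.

Q ≈ 6430 W

Thermal resistances in series:
R_magnesite brick = L/(kA) = 0.095/(2.97×30.1) = 0.001063 K/W
R_high-alumina brick = L/(kA) = 0.17/(1.7×30.1) = 0.003322 K/W
R_calcium silicate = L/(kA) = 0.17/(0.051×30.1) = 0.1107 K/W
R_carbon steel = L/(kA) = 0.0048/(44.7×30.1) = 3.568×10^-6 K/W
R_outer film = 1/(h_o·A) = 1/(9.11×30.1) = 0.003647 K/W
R_total = 0.1188 K/W
Q = ΔT / R_total = 764 / 0.1188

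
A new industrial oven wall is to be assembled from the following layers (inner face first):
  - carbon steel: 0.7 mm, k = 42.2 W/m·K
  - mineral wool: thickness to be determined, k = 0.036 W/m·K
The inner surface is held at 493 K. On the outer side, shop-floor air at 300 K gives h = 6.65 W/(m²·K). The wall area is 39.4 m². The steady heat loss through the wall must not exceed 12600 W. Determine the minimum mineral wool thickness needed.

L ≈ 16.3 mm

Using the resistance-network approach (series):
R_carbon steel = L/(kA) = 0.0007/(42.2×39.4) = 4.21×10^-7 K/W
R_outer film = 1/(h_o·A) = 1/(6.65×39.4) = 0.003817 K/W
Sum of the known resistances R_other = 0.003817 K/W
Required total resistance R_tot = ΔT/Q_allow = 193/12600 = 0.01532 K/W
R_mineral wool = R_tot − R_other = 0.0115 K/W
L = R·k·A = 0.0115×0.036×39.4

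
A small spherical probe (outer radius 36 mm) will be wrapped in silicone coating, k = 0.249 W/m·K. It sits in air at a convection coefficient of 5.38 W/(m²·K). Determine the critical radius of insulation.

r_cr ≈ 92.6 mm

For a sphere r_cr = 2k/h = 2×0.249/5.38
r_cr = 92.6 mm; since the bare radius (36 mm) is below r_cr, adding a thin layer of insulation will *increase* heat loss.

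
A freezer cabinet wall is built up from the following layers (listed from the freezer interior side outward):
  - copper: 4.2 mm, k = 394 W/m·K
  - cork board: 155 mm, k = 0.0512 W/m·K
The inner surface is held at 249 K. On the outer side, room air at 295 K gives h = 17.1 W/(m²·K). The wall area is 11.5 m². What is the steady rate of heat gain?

Q ≈ 171 W

Treating each layer as a thermal resistance in series:
R_copper = L/(kA) = 0.0042/(394×11.5) = 9.269×10^-7 K/W
R_cork board = L/(kA) = 0.155/(0.0512×11.5) = 0.2632 K/W
R_outer film = 1/(h_o·A) = 1/(17.1×11.5) = 0.005085 K/W
R_total = 0.2683 K/W
Q = ΔT / R_total = 46 / 0.2683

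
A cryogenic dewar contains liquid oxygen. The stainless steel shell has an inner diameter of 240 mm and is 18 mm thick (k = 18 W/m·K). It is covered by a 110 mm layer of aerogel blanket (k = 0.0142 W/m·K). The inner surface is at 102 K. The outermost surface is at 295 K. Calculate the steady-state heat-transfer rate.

Q ≈ 10.7 W

Radial (spherical) resistances in series:
R_stainless steel shell = (1/0.12 − 1/0.138)/(4π×18) = 0.004805 K/W
R_aerogel blanket = (1/0.138 − 1/0.248)/(4π×0.0142) = 18.01 K/W
R_total = 18.02 K/W
Q = ΔT/R_total = 193/18.02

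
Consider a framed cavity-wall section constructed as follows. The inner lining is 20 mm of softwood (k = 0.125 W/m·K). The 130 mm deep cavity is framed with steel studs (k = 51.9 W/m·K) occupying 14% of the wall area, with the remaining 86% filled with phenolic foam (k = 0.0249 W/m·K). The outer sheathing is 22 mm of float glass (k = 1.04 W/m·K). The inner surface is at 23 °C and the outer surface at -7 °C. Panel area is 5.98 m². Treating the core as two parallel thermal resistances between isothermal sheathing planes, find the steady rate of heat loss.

Sheathing layers in series; stud and cavity paths in parallel between them.
R_inner = 0.02/(0.125×5.98) = 0.02676 K/W
R_stud  = 0.13/(51.9×0.14×5.98) = 0.002992 K/W
R_cav   = 0.13/(0.0249×0.86×5.98) = 1.015 K/W
1/R_core = 1/R_stud + 1/R_cav → R_core = 0.002983 K/W
R_outer = 0.022/(1.04×5.98) = 0.003537 K/W
R_total = 0.03328 K/W
Q = ΔT/R_total = 30/0.03328

Q ≈ 902 W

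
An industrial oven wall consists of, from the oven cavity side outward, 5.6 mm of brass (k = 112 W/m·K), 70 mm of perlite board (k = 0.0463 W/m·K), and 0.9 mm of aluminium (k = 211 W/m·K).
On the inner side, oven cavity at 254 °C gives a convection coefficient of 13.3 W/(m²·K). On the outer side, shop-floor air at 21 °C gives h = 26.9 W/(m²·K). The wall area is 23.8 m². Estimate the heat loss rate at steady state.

Q ≈ 3410 W

Using the resistance-network approach (series):
R_inner film = 1/(h_i·A) = 1/(13.3×23.8) = 0.003159 K/W
R_brass = L/(kA) = 0.0056/(112×23.8) = 2.101×10^-6 K/W
R_perlite board = L/(kA) = 0.07/(0.0463×23.8) = 0.06352 K/W
R_aluminium = L/(kA) = 0.0009/(211×23.8) = 1.792×10^-7 K/W
R_outer film = 1/(h_o·A) = 1/(26.9×23.8) = 0.001562 K/W
R_total = 0.06825 K/W
Q = ΔT / R_total = 233 / 0.06825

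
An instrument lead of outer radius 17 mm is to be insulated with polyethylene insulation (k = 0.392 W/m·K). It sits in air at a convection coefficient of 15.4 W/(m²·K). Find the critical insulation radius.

For a cylinder r_cr = k/h = 0.392/15.4
r_cr = 25.5 mm; since the bare radius (17 mm) is below r_cr, adding a thin layer of insulation will *increase* heat loss.

r_cr ≈ 25.5 mm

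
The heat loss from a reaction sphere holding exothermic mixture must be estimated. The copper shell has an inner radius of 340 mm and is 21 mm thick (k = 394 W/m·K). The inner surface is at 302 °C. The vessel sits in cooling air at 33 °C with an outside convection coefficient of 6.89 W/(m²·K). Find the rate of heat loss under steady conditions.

For a spherical shell R = (1/r₁ − 1/r₂)/(4πk); film R = 1/(h·4πr²). In series:
R_copper shell = (1/0.34 − 1/0.361)/(4π×394) = 3.456×10^-5 K/W
R_outer film = 1/(h·4πr_o²) = 1/(6.89×4π×0.361²) = 0.08863 K/W
R_total = 0.08866 K/W
Q = ΔT/R_total = 269/0.08866

Q ≈ 3030 W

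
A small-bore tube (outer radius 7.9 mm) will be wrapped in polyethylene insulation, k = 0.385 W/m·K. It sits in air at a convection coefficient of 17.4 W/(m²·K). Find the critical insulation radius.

For a cylinder r_cr = k/h = 0.385/17.4
r_cr = 22.1 mm; since the bare radius (7.9 mm) is below r_cr, adding a thin layer of insulation will *increase* heat loss.

r_cr ≈ 22.1 mm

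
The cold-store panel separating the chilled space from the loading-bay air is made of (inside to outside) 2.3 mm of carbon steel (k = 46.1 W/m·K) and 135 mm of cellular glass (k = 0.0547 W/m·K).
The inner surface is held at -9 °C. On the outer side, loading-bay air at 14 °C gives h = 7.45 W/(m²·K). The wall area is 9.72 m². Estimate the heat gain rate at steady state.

Thermal resistances in series:
R_carbon steel = L/(kA) = 0.0023/(46.1×9.72) = 5.133×10^-6 K/W
R_cellular glass = L/(kA) = 0.135/(0.0547×9.72) = 0.2539 K/W
R_outer film = 1/(h_o·A) = 1/(7.45×9.72) = 0.01381 K/W
R_total = 0.2677 K/W
Q = ΔT / R_total = 23 / 0.2677

Q ≈ 85.9 W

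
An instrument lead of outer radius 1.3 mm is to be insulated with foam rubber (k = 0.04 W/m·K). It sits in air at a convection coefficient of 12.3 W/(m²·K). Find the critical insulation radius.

For a cylinder r_cr = k/h = 0.04/12.3
r_cr = 3.25 mm; since the bare radius (1.3 mm) is below r_cr, adding a thin layer of insulation will *increase* heat loss.

r_cr ≈ 3.25 mm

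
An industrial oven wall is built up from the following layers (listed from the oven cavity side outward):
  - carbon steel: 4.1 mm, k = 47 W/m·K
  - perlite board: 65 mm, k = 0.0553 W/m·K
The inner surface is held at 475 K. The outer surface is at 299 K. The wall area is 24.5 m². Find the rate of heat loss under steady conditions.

Model the wall as resistances in series:
R_carbon steel = L/(kA) = 0.0041/(47×24.5) = 3.561×10^-6 K/W
R_perlite board = L/(kA) = 0.065/(0.0553×24.5) = 0.04798 K/W
R_total = 0.04798 K/W
Q = ΔT / R_total = 176 / 0.04798

Q ≈ 3670 W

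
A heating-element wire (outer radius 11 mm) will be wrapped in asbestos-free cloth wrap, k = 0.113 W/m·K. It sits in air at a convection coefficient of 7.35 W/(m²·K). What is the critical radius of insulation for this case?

r_cr ≈ 15.4 mm

For a cylinder r_cr = k/h = 0.113/7.35
r_cr = 15.4 mm; since the bare radius (11 mm) is below r_cr, adding a thin layer of insulation will *increase* heat loss.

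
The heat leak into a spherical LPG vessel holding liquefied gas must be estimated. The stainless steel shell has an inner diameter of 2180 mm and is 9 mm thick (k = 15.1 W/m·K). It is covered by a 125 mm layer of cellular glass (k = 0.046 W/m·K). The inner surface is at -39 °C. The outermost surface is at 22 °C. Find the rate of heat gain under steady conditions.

Q ≈ 379 W

Radial (spherical) resistances in series:
R_stainless steel shell = (1/1.09 − 1/1.099)/(4π×15.1) = 3.959×10^-5 K/W
R_cellular glass = (1/1.099 − 1/1.224)/(4π×0.046) = 0.1608 K/W
R_total = 0.1608 K/W
Q = ΔT/R_total = 61/0.1608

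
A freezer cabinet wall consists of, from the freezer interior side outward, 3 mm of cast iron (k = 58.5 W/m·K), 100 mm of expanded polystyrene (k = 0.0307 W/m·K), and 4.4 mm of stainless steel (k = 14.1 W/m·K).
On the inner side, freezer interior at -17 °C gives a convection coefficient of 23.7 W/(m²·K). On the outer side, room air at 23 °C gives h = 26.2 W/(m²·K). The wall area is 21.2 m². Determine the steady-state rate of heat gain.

Using the resistance-network approach (series):
R_inner film = 1/(h_i·A) = 1/(23.7×21.2) = 0.00199 K/W
R_cast iron = L/(kA) = 0.003/(58.5×21.2) = 2.419×10^-6 K/W
R_expanded polystyrene = L/(kA) = 0.1/(0.0307×21.2) = 0.1536 K/W
R_stainless steel = L/(kA) = 0.0044/(14.1×21.2) = 1.472×10^-5 K/W
R_outer film = 1/(h_o·A) = 1/(26.2×21.2) = 0.0018 K/W
R_total = 0.1575 K/W
Q = ΔT / R_total = 40 / 0.1575

Q ≈ 254 W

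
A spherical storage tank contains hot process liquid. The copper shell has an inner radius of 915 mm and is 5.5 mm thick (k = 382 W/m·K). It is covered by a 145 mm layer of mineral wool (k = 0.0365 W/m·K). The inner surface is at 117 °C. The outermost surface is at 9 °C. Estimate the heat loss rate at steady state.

Radial (spherical) resistances in series:
R_copper shell = (1/0.915 − 1/0.9205)/(4π×382) = 1.36×10^-6 K/W
R_mineral wool = (1/0.9205 − 1/1.0655)/(4π×0.0365) = 0.3223 K/W
R_total = 0.3223 K/W
Q = ΔT/R_total = 108/0.3223

Q ≈ 335 W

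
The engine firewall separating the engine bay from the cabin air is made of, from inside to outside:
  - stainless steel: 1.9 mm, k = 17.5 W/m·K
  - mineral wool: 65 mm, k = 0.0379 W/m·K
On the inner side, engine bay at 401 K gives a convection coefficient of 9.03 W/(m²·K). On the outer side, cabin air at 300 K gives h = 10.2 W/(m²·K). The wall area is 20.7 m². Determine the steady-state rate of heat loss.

Q ≈ 1090 W

Treating each layer as a thermal resistance in series:
R_inner film = 1/(h_i·A) = 1/(9.03×20.7) = 0.00535 K/W
R_stainless steel = L/(kA) = 0.0019/(17.5×20.7) = 5.245×10^-6 K/W
R_mineral wool = L/(kA) = 0.065/(0.0379×20.7) = 0.08285 K/W
R_outer film = 1/(h_o·A) = 1/(10.2×20.7) = 0.004736 K/W
R_total = 0.09294 K/W
Q = ΔT / R_total = 101 / 0.09294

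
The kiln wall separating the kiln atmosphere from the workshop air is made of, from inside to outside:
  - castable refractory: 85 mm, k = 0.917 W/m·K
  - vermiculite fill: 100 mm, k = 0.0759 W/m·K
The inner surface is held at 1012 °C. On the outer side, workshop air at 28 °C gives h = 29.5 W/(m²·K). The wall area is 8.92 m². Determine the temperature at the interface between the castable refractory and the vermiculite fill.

Model the wall as resistances in series:
R_castable refractory = L/(kA) = 0.085/(0.917×8.92) = 0.01039 K/W
R_vermiculite fill = L/(kA) = 0.1/(0.0759×8.92) = 0.1477 K/W
R_outer film = 1/(h_o·A) = 1/(29.5×8.92) = 0.0038 K/W
R_total = 0.1619 K/W;  Q = ΔT/R_total = 984/0.1619 = 6078 W
T_interface = T_inner − Q·ΣR(inner→interface) = 1012 − 6080×0.01039

T ≈ 949 °C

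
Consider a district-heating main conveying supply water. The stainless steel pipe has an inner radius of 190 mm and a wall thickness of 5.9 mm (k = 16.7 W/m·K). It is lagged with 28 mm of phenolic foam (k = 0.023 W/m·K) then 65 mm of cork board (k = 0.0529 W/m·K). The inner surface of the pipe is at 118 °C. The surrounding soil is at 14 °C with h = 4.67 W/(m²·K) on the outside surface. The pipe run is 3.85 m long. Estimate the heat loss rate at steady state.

Cylindrical conduction, so R = ln(r₂/r₁)/(2πkL) per layer, in series:
R_stainless steel pipe wall = ln(195.9/190)/(2π×16.7×3.85) = 7.57×10^-5 K/W
R_phenolic foam = ln(223.9/195.9)/(2π×0.023×3.85) = 0.2401 K/W
R_cork board = ln(288.9/223.9)/(2π×0.0529×3.85) = 0.1992 K/W
R_outer film = 1/(h_o·2πr_oL) = 1/(4.67×2π×0.2889×3.85) = 0.03064 K/W
R_total = 0.47 K/W
Q = ΔT/R_total = 104/0.47

Q ≈ 221 W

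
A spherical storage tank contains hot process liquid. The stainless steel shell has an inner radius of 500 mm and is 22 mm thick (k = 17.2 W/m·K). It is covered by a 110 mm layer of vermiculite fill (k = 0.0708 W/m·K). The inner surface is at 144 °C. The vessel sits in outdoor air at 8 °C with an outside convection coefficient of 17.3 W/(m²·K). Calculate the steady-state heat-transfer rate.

Q ≈ 352 W

Spherical conduction: R = (1/r_in − 1/r_out)/(4πk) per layer; series-sum.
R_stainless steel shell = (1/0.5 − 1/0.522)/(4π×17.2) = 3.9×10^-4 K/W
R_vermiculite fill = (1/0.522 − 1/0.632)/(4π×0.0708) = 0.3748 K/W
R_outer film = 1/(h·4πr_o²) = 1/(17.3×4π×0.632²) = 0.01152 K/W
R_total = 0.3867 K/W
Q = ΔT/R_total = 136/0.3867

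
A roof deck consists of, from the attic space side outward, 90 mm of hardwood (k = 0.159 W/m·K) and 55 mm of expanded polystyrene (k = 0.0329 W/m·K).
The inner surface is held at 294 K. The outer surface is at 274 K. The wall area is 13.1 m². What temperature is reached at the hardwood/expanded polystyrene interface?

T ≈ 289 K

Series thermal resistances:
R_hardwood = L/(kA) = 0.09/(0.159×13.1) = 0.04321 K/W
R_expanded polystyrene = L/(kA) = 0.055/(0.0329×13.1) = 0.1276 K/W
R_total = 0.1708 K/W;  Q = ΔT/R_total = 20/0.1708 = 117.1 W
T_interface = T_inner − Q·ΣR(inner→interface) = 294 − 117×0.04321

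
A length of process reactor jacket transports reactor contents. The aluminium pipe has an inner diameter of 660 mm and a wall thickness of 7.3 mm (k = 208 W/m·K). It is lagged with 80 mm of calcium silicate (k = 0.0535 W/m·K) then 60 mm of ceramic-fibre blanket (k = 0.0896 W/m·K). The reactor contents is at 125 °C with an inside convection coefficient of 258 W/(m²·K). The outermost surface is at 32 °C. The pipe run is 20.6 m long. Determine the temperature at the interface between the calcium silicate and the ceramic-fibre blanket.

T ≈ 57.4 °C

Cylindrical conduction, so R = ln(r₂/r₁)/(2πkL) per layer, in series:
R_inner film = 1/(h_i·2πr₁L) = 1/(258×2π×0.33×20.6) = 9.074×10^-5 K/W
R_aluminium pipe wall = ln(337.3/330)/(2π×208×20.6) = 8.127×10^-7 K/W
R_calcium silicate = ln(417.3/337.3)/(2π×0.0535×20.6) = 0.03074 K/W
R_ceramic-fibre blanket = ln(477.3/417.3)/(2π×0.0896×20.6) = 0.01158 K/W
R_total = 0.04241 K/W
Q = ΔT/R_total = 93/0.04241
Q = 2190 W
T_interface = T_inner − Q·ΣR(inner→interface) = 125 − 2190×0.03083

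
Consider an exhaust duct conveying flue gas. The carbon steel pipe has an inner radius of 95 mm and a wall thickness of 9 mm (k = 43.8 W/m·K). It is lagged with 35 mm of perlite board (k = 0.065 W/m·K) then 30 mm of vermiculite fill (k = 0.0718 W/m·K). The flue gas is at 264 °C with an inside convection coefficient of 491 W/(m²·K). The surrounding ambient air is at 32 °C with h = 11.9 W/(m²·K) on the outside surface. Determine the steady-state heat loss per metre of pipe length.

Radial resistances (cylindrical: R_cond = ln(r_o/r_i)/(2πkL), R_conv = 1/(h·2πrL)):
R_inner film = 1/(h_i·2πr₁L) = 1/(491×2π×0.095×1) = 0.003412 K/W
R_carbon steel pipe wall = ln(104/95)/(2π×43.8×1) = 3.289×10^-4 K/W
R_perlite board = ln(139/104)/(2π×0.065×1) = 0.7103 K/W
R_vermiculite fill = ln(169/139)/(2π×0.0718×1) = 0.4332 K/W
R_outer film = 1/(h_o·2πr_oL) = 1/(11.9×2π×0.169×1) = 0.07914 K/W
R_total = 1.226 K/W
Q = ΔT/R_total = 232/1.226

q′ ≈ 189 W/m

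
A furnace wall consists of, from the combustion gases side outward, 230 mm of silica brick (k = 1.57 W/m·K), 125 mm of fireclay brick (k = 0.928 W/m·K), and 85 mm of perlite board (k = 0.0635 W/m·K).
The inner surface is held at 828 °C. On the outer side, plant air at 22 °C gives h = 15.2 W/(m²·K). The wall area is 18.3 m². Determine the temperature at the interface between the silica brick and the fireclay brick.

Thermal resistances in series:
R_silica brick = L/(kA) = 0.23/(1.57×18.3) = 0.008005 K/W
R_fireclay brick = L/(kA) = 0.125/(0.928×18.3) = 0.007361 K/W
R_perlite board = L/(kA) = 0.085/(0.0635×18.3) = 0.07315 K/W
R_outer film = 1/(h_o·A) = 1/(15.2×18.3) = 0.003595 K/W
R_total = 0.09211 K/W;  Q = ΔT/R_total = 806/0.09211 = 8751 W
T_interface = T_inner − Q·ΣR(inner→interface) = 828 − 8750×0.008005

T ≈ 758 °C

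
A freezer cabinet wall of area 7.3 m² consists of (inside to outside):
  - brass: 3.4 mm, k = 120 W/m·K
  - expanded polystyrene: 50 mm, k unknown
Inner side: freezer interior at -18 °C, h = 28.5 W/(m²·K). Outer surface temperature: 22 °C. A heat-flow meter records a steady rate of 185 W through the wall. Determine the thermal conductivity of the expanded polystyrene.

Model the wall as resistances in series:
R_inner film = 1/(h_i·A) = 1/(28.5×7.3) = 0.004807 K/W
R_brass = L/(kA) = 0.0034/(120×7.3) = 3.881×10^-6 K/W
Sum of known resistances R_other = 0.00481 K/W
Total R = ΔT/Q = 40/185 = 0.2162 K/W
R_expanded polystyrene = R_total − R_other = 0.2114 K/W
k = L/(R·A) = 0.05/(0.2114×7.3)

k ≈ 0.0324 W/(m·K)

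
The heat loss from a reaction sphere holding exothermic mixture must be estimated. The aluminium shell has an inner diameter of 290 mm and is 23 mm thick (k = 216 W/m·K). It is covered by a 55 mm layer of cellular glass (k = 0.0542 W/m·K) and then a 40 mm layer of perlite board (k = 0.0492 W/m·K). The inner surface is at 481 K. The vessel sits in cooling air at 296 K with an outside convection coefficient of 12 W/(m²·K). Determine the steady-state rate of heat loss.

Spherical conduction: R = (1/r_in − 1/r_out)/(4πk) per layer; series-sum.
R_aluminium shell = (1/0.145 − 1/0.168)/(4π×216) = 3.478×10^-4 K/W
R_cellular glass = (1/0.168 − 1/0.223)/(4π×0.0542) = 2.155 K/W
R_perlite board = (1/0.223 − 1/0.263)/(4π×0.0492) = 1.103 K/W
R_outer film = 1/(h·4πr_o²) = 1/(12×4π×0.263²) = 0.09587 K/W
R_total = 3.355 K/W
Q = ΔT/R_total = 185/3.355

Q ≈ 55.1 W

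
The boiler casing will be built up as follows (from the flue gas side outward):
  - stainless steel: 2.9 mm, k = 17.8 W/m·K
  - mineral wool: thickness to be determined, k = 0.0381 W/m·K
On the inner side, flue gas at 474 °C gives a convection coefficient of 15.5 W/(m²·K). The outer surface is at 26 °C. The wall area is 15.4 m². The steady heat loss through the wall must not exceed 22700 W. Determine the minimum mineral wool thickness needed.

L ≈ 9.12 mm

Series thermal resistances:
R_inner film = 1/(h_i·A) = 1/(15.5×15.4) = 0.004189 K/W
R_stainless steel = L/(kA) = 0.0029/(17.8×15.4) = 1.058×10^-5 K/W
Sum of the known resistances R_other = 0.0042 K/W
Required total resistance R_tot = ΔT/Q_allow = 448/22700 = 0.01974 K/W
R_mineral wool = R_tot − R_other = 0.01554 K/W
L = R·k·A = 0.01554×0.0381×15.4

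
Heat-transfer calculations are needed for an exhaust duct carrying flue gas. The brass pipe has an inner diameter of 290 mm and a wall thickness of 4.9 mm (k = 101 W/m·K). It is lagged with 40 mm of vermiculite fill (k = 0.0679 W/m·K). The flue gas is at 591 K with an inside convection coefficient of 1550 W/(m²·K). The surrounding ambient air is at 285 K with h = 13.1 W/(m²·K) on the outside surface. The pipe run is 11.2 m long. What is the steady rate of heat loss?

Treating each annulus and film as a series resistance:
R_inner film = 1/(h_i·2πr₁L) = 1/(1550×2π×0.145×11.2) = 6.323×10^-5 K/W
R_brass pipe wall = ln(149.9/145)/(2π×101×11.2) = 4.676×10^-6 K/W
R_vermiculite fill = ln(189.9/149.9)/(2π×0.0679×11.2) = 0.0495 K/W
R_outer film = 1/(h_o·2πr_oL) = 1/(13.1×2π×0.1899×11.2) = 0.005712 K/W
R_total = 0.05528 K/W
Q = ΔT/R_total = 306/0.05528

Q ≈ 5540 W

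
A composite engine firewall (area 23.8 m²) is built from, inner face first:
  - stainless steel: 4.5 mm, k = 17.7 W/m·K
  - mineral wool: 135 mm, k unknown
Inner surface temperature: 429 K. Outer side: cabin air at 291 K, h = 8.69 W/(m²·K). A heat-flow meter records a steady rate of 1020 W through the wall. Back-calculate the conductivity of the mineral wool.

Thermal resistances in series:
R_stainless steel = L/(kA) = 0.0045/(17.7×23.8) = 1.068×10^-5 K/W
R_outer film = 1/(h_o·A) = 1/(8.69×23.8) = 0.004835 K/W
Sum of known resistances R_other = 0.004846 K/W
Total R = ΔT/Q = 138/1020 = 0.1353 K/W
R_mineral wool = R_total − R_other = 0.1304 K/W
k = L/(R·A) = 0.135/(0.1304×23.8)

k ≈ 0.0435 W/(m·K)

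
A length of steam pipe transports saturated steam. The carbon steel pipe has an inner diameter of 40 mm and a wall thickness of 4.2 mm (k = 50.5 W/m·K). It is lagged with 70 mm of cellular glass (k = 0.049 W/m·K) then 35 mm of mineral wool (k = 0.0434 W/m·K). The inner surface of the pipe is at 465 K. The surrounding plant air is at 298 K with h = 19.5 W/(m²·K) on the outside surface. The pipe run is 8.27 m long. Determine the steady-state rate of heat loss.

Q ≈ 245 W

For a radial system each layer contributes R = ln(r_out/r_in)/(2πkL); films add R = 1/(hA).
R_carbon steel pipe wall = ln(24.2/20)/(2π×50.5×8.27) = 7.264×10^-5 K/W
R_cellular glass = ln(94.2/24.2)/(2π×0.049×8.27) = 0.5338 K/W
R_mineral wool = ln(129.2/94.2)/(2π×0.0434×8.27) = 0.1401 K/W
R_outer film = 1/(h_o·2πr_oL) = 1/(19.5×2π×0.1292×8.27) = 0.007639 K/W
R_total = 0.6816 K/W
Q = ΔT/R_total = 167/0.6816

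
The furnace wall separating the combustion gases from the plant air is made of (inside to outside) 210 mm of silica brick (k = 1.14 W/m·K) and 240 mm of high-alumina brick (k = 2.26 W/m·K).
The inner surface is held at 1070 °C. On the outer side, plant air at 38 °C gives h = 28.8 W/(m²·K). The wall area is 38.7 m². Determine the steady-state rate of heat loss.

Model the wall as resistances in series:
R_silica brick = L/(kA) = 0.21/(1.14×38.7) = 0.00476 K/W
R_high-alumina brick = L/(kA) = 0.24/(2.26×38.7) = 0.002744 K/W
R_outer film = 1/(h_o·A) = 1/(28.8×38.7) = 8.972×10^-4 K/W
R_total = 0.008401 K/W
Q = ΔT / R_total = 1032 / 0.008401

Q ≈ 123000 W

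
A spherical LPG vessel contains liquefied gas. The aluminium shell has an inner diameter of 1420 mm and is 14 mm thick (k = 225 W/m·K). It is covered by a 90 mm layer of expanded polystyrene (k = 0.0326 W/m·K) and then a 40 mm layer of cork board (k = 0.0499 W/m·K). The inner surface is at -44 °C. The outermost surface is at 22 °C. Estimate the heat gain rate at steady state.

Each spherical layer contributes R = (1/r_i − 1/r_o)/(4πk):
R_aluminium shell = (1/0.71 − 1/0.724)/(4π×225) = 9.632×10^-6 K/W
R_expanded polystyrene = (1/0.724 − 1/0.814)/(4π×0.0326) = 0.3728 K/W
R_cork board = (1/0.814 − 1/0.854)/(4π×0.0499) = 0.09176 K/W
R_total = 0.4646 K/W
Q = ΔT/R_total = 66/0.4646

Q ≈ 142 W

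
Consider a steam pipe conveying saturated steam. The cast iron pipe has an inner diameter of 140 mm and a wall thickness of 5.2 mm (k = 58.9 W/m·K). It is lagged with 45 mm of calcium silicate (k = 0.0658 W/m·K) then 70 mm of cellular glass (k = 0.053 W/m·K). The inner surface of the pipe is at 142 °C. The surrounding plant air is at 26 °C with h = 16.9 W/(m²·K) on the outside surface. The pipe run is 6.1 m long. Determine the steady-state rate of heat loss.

Radial resistances (cylindrical: R_cond = ln(r_o/r_i)/(2πkL), R_conv = 1/(h·2πrL)):
R_cast iron pipe wall = ln(75.2/70)/(2π×58.9×6.1) = 3.174×10^-5 K/W
R_calcium silicate = ln(120.2/75.2)/(2π×0.0658×6.1) = 0.186 K/W
R_cellular glass = ln(190.2/120.2)/(2π×0.053×6.1) = 0.2259 K/W
R_outer film = 1/(h_o·2πr_oL) = 1/(16.9×2π×0.1902×6.1) = 0.008117 K/W
R_total = 0.42 K/W
Q = ΔT/R_total = 116/0.42

Q ≈ 276 W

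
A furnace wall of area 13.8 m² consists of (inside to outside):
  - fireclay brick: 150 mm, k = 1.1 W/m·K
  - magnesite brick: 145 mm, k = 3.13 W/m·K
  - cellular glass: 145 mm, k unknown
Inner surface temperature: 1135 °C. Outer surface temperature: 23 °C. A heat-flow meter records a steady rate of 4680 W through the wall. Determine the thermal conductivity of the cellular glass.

Thermal resistances in series:
R_fireclay brick = L/(kA) = 0.15/(1.1×13.8) = 0.009881 K/W
R_magnesite brick = L/(kA) = 0.145/(3.13×13.8) = 0.003357 K/W
Sum of known resistances R_other = 0.01324 K/W
Total R = ΔT/Q = 1112/4680 = 0.2376 K/W
R_cellular glass = R_total − R_other = 0.2244 K/W
k = L/(R·A) = 0.145/(0.2244×13.8)

k ≈ 0.0468 W/(m·K)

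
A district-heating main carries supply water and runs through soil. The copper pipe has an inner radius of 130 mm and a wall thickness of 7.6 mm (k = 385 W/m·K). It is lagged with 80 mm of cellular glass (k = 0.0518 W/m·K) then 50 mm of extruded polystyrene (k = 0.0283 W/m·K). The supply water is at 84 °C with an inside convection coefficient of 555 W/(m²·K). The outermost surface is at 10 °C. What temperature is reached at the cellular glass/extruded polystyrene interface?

Per-layer cylindrical resistances, series-summed:
R_inner film = 1/(h_i·2πr₁L) = 1/(555×2π×0.13×1) = 0.002206 K/W
R_copper pipe wall = ln(137.6/130)/(2π×385×1) = 2.349×10^-5 K/W
R_cellular glass = ln(217.6/137.6)/(2π×0.0518×1) = 1.408 K/W
R_extruded polystyrene = ln(267.6/217.6)/(2π×0.0283×1) = 1.163 K/W
R_total = 2.574 K/W
Q = ΔT/R_total = 74/2.574
Q = 28.8 W/m
T_interface = T_inner − Q·ΣR(inner→interface) = 84 − 28.8×1.41

T ≈ 43.4 °C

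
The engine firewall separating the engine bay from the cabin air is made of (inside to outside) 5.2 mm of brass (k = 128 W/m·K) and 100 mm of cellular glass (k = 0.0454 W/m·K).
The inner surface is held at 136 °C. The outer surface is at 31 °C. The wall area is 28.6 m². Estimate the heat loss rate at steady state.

Series thermal resistances:
R_brass = L/(kA) = 0.0052/(128×28.6) = 1.42×10^-6 K/W
R_cellular glass = L/(kA) = 0.1/(0.0454×28.6) = 0.07702 K/W
R_total = 0.07702 K/W
Q = ΔT / R_total = 105 / 0.07702

Q ≈ 1360 W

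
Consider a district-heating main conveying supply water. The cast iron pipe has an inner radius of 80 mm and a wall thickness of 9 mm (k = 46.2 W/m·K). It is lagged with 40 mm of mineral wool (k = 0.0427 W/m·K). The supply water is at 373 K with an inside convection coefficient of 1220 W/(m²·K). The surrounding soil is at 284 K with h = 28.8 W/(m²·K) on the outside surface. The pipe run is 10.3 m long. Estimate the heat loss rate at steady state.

Q ≈ 642 W

Radial resistances (cylindrical: R_cond = ln(r_o/r_i)/(2πkL), R_conv = 1/(h·2πrL)):
R_inner film = 1/(h_i·2πr₁L) = 1/(1220×2π×0.08×10.3) = 1.583×10^-4 K/W
R_cast iron pipe wall = ln(89/80)/(2π×46.2×10.3) = 3.566×10^-5 K/W
R_mineral wool = ln(129/89)/(2π×0.0427×10.3) = 0.1343 K/W
R_outer film = 1/(h_o·2πr_oL) = 1/(28.8×2π×0.129×10.3) = 0.004159 K/W
R_total = 0.1387 K/W
Q = ΔT/R_total = 89/0.1387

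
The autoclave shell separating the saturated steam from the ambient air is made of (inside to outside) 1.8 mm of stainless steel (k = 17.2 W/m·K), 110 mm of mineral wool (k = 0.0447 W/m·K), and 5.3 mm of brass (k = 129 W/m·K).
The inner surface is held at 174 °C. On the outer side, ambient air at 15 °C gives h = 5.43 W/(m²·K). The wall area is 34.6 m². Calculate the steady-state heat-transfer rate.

Using the resistance-network approach (series):
R_stainless steel = L/(kA) = 0.0018/(17.2×34.6) = 3.025×10^-6 K/W
R_mineral wool = L/(kA) = 0.11/(0.0447×34.6) = 0.07112 K/W
R_brass = L/(kA) = 0.0053/(129×34.6) = 1.187×10^-6 K/W
R_outer film = 1/(h_o·A) = 1/(5.43×34.6) = 0.005323 K/W
R_total = 0.07645 K/W
Q = ΔT / R_total = 159 / 0.07645

Q ≈ 2080 W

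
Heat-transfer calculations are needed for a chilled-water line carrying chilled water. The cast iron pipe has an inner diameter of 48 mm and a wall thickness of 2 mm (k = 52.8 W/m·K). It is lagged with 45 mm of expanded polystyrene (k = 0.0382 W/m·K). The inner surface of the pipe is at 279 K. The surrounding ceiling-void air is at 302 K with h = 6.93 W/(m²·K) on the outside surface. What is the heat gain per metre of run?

For a radial system each layer contributes R = ln(r_out/r_in)/(2πkL); films add R = 1/(hA).
R_cast iron pipe wall = ln(26/24)/(2π×52.8×1) = 2.413×10^-4 K/W
R_expanded polystyrene = ln(71/26)/(2π×0.0382×1) = 4.185 K/W
R_outer film = 1/(h_o·2πr_oL) = 1/(6.93×2π×0.071×1) = 0.3235 K/W
R_total = 4.509 K/W
Q = ΔT/R_total = 23/4.509

q′ ≈ 5.1 W/m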